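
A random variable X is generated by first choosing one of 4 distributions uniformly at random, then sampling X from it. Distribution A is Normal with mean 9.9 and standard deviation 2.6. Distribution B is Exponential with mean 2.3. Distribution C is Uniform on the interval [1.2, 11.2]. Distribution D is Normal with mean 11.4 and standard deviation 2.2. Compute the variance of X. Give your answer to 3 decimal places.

18.728

Per component, A: μ=9.9, E[X²]=104.77; B: μ=2.3, E[X²]=10.58; C: μ=6.2, E[X²]=46.7733; D: μ=11.4, E[X²]=134.8.
E[X] = 0.25·9.9 + 0.25·2.3 + 0.25·6.2 + 0.25·11.4 = 7.45.
E[X²] = 0.25·104.77 + 0.25·10.58 + 0.25·46.7733 + 0.25·134.8 = 74.2308.
Var(X) = E[X²] − (E[X])² = 74.2308 − 55.5025 = 18.7283.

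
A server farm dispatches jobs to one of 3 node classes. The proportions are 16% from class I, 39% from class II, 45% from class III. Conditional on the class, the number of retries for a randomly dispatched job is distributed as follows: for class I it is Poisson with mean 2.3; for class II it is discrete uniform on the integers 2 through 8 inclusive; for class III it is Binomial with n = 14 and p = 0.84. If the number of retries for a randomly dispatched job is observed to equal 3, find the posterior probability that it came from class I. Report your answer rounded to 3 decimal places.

0.369

Likelihoods P(X=3 | ·): I: 0.203308; II: 0.142857; III: 3.79541e-07.
Posterior ∝ prior × likelihood. Numerator for I: 0.16·0.203308 = 0.0325293.
Normalizing constant: 0.16·0.203308 + 0.39·0.142857 + 0.45·3.79541e-07 = 0.0882438.
P(I | observation) = 0.0325293 / 0.0882438 = 0.36863.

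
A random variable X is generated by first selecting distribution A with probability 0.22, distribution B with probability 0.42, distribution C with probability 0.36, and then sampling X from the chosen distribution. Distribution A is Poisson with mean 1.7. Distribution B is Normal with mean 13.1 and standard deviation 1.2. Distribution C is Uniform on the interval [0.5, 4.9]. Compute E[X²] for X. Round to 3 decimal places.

For each component E[X²] = Var + (mean)², giving A: 4.59; B: 173.05; C: 8.90333.
Overall E[X²] = 0.22·4.59 + 0.42·173.05 + 0.36·8.90333 = 76.896.

76.896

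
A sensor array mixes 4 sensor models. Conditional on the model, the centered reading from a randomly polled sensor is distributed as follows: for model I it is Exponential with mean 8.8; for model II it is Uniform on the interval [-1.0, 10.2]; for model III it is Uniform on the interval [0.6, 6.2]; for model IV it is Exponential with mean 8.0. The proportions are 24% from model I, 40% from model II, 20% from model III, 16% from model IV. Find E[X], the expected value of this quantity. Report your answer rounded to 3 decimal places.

5.912

Component means — I: 8.8; II: 4.6; III: 3.4; IV: 8.
E[X] = 0.24·8.8 + 0.4·4.6 + 0.2·3.4 + 0.16·8 = 5.912.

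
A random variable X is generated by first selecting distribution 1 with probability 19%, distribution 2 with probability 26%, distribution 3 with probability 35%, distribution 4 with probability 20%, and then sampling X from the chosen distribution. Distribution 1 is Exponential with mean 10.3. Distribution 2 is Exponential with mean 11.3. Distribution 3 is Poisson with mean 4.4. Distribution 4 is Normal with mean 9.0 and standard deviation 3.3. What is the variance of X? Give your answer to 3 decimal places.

Per component, 1: μ=10.3, E[X²]=212.18; 2: μ=11.3, E[X²]=255.38; 3: μ=4.4, E[X²]=23.76; 4: μ=9, E[X²]=91.89.
E[X] = 0.19·10.3 + 0.26·11.3 + 0.35·4.4 + 0.2·9 = 8.235.
E[X²] = 0.19·212.18 + 0.26·255.38 + 0.35·23.76 + 0.2·91.89 = 133.407.
Var(X) = E[X²] − (E[X])² = 133.407 − 67.8152 = 65.5918.

65.592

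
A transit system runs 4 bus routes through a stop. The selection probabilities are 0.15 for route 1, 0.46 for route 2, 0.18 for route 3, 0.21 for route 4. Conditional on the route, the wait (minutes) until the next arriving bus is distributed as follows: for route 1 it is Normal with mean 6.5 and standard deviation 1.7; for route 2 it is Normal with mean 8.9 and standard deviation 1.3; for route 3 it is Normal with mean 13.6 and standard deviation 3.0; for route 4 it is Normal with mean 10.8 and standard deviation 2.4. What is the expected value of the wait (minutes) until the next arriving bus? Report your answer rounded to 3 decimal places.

9.785

Component means — 1: 6.5; 2: 8.9; 3: 13.6; 4: 10.8.
E[X] = 0.15·6.5 + 0.46·8.9 + 0.18·13.6 + 0.21·10.8 = 9.785.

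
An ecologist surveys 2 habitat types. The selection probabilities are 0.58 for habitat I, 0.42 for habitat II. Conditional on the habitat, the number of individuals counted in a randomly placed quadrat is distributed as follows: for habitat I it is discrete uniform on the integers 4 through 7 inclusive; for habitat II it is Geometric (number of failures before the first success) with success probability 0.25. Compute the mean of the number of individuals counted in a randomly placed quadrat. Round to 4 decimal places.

Component means — I: 5.5; II: 3.
E[X] = 0.58·5.5 + 0.42·3 = 4.45.

4.4500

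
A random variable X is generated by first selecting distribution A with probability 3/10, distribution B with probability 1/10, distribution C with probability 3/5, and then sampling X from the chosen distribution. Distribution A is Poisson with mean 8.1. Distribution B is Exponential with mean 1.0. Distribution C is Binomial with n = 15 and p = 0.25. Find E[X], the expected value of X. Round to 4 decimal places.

Component means — A: 8.1; B: 1; C: 3.75.
E[X] = 0.3·8.1 + 0.1·1 + 0.6·3.75 = 4.78.

4.7800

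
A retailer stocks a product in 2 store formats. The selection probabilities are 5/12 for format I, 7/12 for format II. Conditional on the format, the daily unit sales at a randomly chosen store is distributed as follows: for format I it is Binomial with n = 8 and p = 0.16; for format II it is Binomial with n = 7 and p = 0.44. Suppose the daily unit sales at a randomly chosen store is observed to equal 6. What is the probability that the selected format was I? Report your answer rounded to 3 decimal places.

Likelihoods P(X=6 | ·): I: 0.000331464; II: 0.0284448.
Posterior ∝ prior × likelihood. Numerator for I: 0.416667·0.000331464 = 0.00013811.
Normalizing constant: 0.416667·0.000331464 + 0.583333·0.0284448 = 0.0167309.
P(I | observation) = 0.00013811 / 0.0167309 = 0.0082548.

0.008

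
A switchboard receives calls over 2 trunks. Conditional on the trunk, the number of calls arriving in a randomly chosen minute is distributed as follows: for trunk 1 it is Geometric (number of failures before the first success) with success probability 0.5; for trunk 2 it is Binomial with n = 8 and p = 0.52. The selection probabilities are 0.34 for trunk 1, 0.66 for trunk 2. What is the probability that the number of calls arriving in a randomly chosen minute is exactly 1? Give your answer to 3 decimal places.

0.101

Conditional on each trunk, P(X = 1): 1: 0.25; 2: 0.024422.
By total probability, P(X = 1) = 0.34·0.25 + 0.66·0.024422 = 0.101119.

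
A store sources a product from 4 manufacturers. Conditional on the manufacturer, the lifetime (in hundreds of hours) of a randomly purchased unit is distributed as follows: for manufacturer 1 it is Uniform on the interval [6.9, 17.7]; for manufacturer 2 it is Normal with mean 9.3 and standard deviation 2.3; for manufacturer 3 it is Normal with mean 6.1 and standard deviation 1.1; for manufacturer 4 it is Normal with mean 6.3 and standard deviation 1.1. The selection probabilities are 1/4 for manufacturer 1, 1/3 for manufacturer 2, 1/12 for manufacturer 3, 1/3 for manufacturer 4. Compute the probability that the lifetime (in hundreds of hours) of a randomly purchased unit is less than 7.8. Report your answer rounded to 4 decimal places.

Conditional on each manufacturer, P(X < 7.8): 1: 0.0833333; 2: 0.257144; 3: 0.938882; 4: 0.913659.
By total probability, P(X < 7.8) = 0.25·0.0833333 + 0.333333·0.257144 + 0.0833333·0.938882 + 0.333333·0.913659 = 0.489341.

0.4893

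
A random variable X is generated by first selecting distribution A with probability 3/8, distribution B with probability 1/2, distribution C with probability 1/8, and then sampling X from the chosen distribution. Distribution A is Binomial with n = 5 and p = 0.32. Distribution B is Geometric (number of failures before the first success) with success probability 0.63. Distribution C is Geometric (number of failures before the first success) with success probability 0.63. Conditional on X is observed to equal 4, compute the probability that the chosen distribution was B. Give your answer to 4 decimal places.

0.2845

Likelihoods P(X=4 | ·): A: 0.0356516; B: 0.0118072; C: 0.0118072.
Posterior ∝ prior × likelihood. Numerator for B: 0.5·0.0118072 = 0.00590361.
Normalizing constant: 0.375·0.0356516 + 0.5·0.0118072 + 0.125·0.0118072 = 0.0207489.
P(B | observation) = 0.00590361 / 0.0207489 = 0.284527.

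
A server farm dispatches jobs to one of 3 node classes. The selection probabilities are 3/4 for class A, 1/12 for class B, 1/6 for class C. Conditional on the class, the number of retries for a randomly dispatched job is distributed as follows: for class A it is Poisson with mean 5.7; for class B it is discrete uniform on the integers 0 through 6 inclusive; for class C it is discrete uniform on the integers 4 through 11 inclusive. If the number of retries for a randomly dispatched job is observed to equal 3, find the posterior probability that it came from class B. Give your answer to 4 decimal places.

0.1332

Likelihoods P(X=3 | ·): A: 0.103275; B: 0.142857; C: 0.
Posterior ∝ prior × likelihood. Numerator for B: 0.0833333·0.142857 = 0.0119048.
Normalizing constant: 0.75·0.103275 + 0.0833333·0.142857 + 0.166667·0 = 0.0893609.
P(B | observation) = 0.0119048 / 0.0893609 = 0.133221.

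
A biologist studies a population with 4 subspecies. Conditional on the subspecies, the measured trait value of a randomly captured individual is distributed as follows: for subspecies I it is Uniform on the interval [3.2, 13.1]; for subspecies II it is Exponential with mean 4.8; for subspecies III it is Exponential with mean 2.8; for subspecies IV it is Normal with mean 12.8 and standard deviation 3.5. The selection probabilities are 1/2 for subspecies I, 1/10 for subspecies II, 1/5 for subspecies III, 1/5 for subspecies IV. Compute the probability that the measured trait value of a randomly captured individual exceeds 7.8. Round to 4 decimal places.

Conditional on each subspecies, P(X > 7.8): I: 0.535354; II: 0.196912; III: 0.061685; IV: 0.923436.
By total probability, P(X > 7.8) = 0.5·0.535354 + 0.1·0.196912 + 0.2·0.061685 + 0.2·0.923436 = 0.484392.

0.4844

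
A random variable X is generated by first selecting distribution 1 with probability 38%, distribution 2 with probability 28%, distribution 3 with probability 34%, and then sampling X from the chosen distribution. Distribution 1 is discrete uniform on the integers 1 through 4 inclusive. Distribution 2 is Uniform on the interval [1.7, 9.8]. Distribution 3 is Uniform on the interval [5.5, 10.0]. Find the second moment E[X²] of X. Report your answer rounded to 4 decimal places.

34.6334

For each component E[X²] = Var + (mean)², giving 1: 7.5; 2: 38.53; 3: 61.75.
Overall E[X²] = 0.38·7.5 + 0.28·38.53 + 0.34·61.75 = 34.6334.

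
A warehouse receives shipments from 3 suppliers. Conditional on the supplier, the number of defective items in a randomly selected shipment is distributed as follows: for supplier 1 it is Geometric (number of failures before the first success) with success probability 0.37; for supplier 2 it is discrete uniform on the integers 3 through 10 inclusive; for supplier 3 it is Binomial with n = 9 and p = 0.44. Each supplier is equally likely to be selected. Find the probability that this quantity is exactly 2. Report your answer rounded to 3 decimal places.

Conditional on each supplier, P(X = 2): 1: 0.146853; 2: 0; 3: 0.120372.
By total probability, P(X = 2) = 0.333333·0.146853 + 0.333333·0 + 0.333333·0.120372 = 0.0890749.

0.089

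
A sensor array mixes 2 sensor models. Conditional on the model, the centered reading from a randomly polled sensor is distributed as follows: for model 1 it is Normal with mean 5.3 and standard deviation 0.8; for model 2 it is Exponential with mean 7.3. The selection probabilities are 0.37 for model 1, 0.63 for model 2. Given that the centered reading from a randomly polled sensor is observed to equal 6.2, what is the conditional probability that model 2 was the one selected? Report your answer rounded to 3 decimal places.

0.274

Likelihoods f(6.2 | ·): 1: 0.264846; 2: 0.0585901.
Posterior ∝ prior × likelihood. Numerator for 2: 0.63·0.0585901 = 0.0369118.
Normalizing constant: 0.37·0.264846 + 0.63·0.0585901 = 0.134905.
P(2 | observation) = 0.0369118 / 0.134905 = 0.273614.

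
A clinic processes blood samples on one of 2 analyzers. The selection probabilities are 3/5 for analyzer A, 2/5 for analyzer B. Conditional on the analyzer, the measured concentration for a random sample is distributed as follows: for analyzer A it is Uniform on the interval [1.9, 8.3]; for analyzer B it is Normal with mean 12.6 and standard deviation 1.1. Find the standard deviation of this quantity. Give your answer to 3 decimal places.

Per component, A: μ=5.1, E[X²]=29.4233; B: μ=12.6, E[X²]=159.97.
E[X] = 0.6·5.1 + 0.4·12.6 = 8.1.
E[X²] = 0.6·29.4233 + 0.4·159.97 = 81.642.
Var(X) = E[X²] − (E[X])² = 81.642 − 65.61 = 16.032.
SD(X) = √16.032 = 4.004.

4.004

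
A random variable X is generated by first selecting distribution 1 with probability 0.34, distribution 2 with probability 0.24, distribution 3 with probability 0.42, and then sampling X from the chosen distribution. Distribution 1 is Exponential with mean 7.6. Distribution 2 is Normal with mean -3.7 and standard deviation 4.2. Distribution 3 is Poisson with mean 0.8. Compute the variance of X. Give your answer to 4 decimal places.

43.2718

Per component, 1: μ=7.6, E[X²]=115.52; 2: μ=-3.7, E[X²]=31.33; 3: μ=0.8, E[X²]=1.44.
E[X] = 0.34·7.6 + 0.24·-3.7 + 0.42·0.8 = 2.032.
E[X²] = 0.34·115.52 + 0.24·31.33 + 0.42·1.44 = 47.4008.
Var(X) = E[X²] − (E[X])² = 47.4008 − 4.12902 = 43.2718.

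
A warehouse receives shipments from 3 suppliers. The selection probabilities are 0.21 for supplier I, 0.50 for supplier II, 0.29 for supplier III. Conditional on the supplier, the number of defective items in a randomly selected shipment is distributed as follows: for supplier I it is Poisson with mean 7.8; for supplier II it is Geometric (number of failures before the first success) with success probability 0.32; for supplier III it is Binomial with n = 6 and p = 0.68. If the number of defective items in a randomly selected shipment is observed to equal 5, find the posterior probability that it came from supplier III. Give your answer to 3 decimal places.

0.648

Likelihoods P(X=5 | ·): I: 0.0985814; II: 0.0465259; III: 0.279155.
Posterior ∝ prior × likelihood. Numerator for III: 0.29·0.279155 = 0.080955.
Normalizing constant: 0.21·0.0985814 + 0.5·0.0465259 + 0.29·0.279155 = 0.12492.
P(III | observation) = 0.080955 / 0.12492 = 0.648055.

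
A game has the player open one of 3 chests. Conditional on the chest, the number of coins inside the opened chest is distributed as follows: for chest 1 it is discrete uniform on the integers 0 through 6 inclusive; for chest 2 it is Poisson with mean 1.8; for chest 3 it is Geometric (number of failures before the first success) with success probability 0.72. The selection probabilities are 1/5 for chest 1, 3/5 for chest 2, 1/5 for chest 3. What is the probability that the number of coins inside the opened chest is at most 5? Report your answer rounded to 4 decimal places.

Conditional on each chest, P(X ≤ 5): 1: 0.857143; 2: 0.989622; 3: 0.999518.
By total probability, P(X ≤ 5) = 0.2·0.857143 + 0.6·0.989622 + 0.2·0.999518 = 0.965105.

0.9651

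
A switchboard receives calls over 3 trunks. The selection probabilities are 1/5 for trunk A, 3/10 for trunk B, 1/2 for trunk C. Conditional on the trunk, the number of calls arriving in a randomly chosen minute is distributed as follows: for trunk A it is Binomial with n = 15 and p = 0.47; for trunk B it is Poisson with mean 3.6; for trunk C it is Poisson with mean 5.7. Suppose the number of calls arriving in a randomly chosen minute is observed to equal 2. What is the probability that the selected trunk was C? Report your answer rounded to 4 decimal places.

Likelihoods P(X=2 | ·): A: 0.00603909; B: 0.177058; C: 0.0543552.
Posterior ∝ prior × likelihood. Numerator for C: 0.5·0.0543552 = 0.0271776.
Normalizing constant: 0.2·0.00603909 + 0.3·0.177058 + 0.5·0.0543552 = 0.0815027.
P(C | observation) = 0.0271776 / 0.0815027 = 0.333456.

0.3335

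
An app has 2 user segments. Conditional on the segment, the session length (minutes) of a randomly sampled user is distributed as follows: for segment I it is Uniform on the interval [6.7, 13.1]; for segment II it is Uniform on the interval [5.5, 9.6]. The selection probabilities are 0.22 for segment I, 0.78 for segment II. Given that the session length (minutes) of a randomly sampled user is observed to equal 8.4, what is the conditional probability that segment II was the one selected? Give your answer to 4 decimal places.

Likelihoods f(8.4 | ·): I: 0.15625; II: 0.243902.
Posterior ∝ prior × likelihood. Numerator for II: 0.78·0.243902 = 0.190244.
Normalizing constant: 0.22·0.15625 + 0.78·0.243902 = 0.224619.
P(II | observation) = 0.190244 / 0.224619 = 0.846963.

0.8470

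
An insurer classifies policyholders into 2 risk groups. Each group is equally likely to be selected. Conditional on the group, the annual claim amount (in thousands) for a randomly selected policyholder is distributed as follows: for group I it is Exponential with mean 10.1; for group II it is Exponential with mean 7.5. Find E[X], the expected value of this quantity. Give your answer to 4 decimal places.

8.8000

Component means — I: 10.1; II: 7.5.
E[X] = 0.5·10.1 + 0.5·7.5 = 8.8.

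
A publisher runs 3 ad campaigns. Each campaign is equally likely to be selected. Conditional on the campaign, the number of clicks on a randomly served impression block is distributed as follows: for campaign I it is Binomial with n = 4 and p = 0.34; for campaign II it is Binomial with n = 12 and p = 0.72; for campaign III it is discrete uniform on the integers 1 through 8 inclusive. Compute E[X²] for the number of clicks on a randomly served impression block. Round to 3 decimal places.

For each component E[X²] = Var + (mean)², giving I: 2.7472; II: 77.0688; III: 25.5.
Overall E[X²] = 0.333333·2.7472 + 0.333333·77.0688 + 0.333333·25.5 = 35.1053.

35.105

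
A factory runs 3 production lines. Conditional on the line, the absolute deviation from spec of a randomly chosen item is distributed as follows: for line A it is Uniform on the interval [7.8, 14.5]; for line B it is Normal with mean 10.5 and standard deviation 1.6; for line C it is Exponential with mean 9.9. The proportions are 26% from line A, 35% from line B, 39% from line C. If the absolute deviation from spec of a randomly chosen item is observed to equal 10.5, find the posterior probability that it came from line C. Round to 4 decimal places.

Likelihoods f(10.5 | ·): A: 0.149254; B: 0.249339; C: 0.0349743.
Posterior ∝ prior × likelihood. Numerator for C: 0.39·0.0349743 = 0.01364.
Normalizing constant: 0.26·0.149254 + 0.35·0.249339 + 0.39·0.0349743 = 0.139715.
P(C | observation) = 0.01364 / 0.139715 = 0.0976275.

0.0976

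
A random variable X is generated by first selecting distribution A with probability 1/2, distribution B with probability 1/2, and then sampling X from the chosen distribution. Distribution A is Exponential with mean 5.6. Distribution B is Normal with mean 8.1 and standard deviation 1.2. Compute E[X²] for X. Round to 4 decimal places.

64.8850

For each component E[X²] = Var + (mean)², giving A: 62.72; B: 67.05.
Overall E[X²] = 0.5·62.72 + 0.5·67.05 = 64.885.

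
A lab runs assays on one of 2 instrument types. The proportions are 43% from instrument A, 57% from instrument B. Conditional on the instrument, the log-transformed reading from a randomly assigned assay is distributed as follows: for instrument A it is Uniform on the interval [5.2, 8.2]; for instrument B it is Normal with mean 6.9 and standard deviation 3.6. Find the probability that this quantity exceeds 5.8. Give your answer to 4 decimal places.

0.6974

Conditional on each instrument, P(X > 5.8): A: 0.8; B: 0.620028.
By total probability, P(X > 5.8) = 0.43·0.8 + 0.57·0.620028 = 0.697416.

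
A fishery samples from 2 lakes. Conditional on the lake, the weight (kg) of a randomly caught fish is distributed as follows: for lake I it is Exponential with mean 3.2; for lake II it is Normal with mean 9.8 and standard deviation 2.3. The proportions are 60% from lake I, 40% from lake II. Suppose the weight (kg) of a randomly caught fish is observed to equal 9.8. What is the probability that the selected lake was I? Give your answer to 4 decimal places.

0.1122

Likelihoods f(9.8 | ·): I: 0.0146158; II: 0.173453.
Posterior ∝ prior × likelihood. Numerator for I: 0.6·0.0146158 = 0.00876949.
Normalizing constant: 0.6·0.0146158 + 0.4·0.173453 = 0.0781508.
P(I | observation) = 0.00876949 / 0.0781508 = 0.112212.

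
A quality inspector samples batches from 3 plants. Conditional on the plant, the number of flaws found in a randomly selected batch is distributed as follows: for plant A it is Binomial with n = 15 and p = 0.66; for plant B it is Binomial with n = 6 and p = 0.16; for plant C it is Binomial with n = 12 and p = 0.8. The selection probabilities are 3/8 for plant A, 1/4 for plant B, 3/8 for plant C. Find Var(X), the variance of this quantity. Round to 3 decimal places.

16.688

Per component, A: μ=9.9, E[X²]=101.376; B: μ=0.96, E[X²]=1.728; C: μ=9.6, E[X²]=94.08.
E[X] = 0.375·9.9 + 0.25·0.96 + 0.375·9.6 = 7.5525.
E[X²] = 0.375·101.376 + 0.25·1.728 + 0.375·94.08 = 73.728.
Var(X) = E[X²] − (E[X])² = 73.728 − 57.0403 = 16.6877.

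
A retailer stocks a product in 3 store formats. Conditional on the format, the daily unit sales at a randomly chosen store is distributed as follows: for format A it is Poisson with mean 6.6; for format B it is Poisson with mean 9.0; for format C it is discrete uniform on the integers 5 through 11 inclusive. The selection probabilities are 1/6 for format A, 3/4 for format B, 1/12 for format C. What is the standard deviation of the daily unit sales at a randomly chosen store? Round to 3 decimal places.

Per component, A: μ=6.6, E[X²]=50.16; B: μ=9, E[X²]=90; C: μ=8, E[X²]=68.
E[X] = 0.166667·6.6 + 0.75·9 + 0.0833333·8 = 8.51667.
E[X²] = 0.166667·50.16 + 0.75·90 + 0.0833333·68 = 81.5267.
Var(X) = E[X²] − (E[X])² = 81.5267 − 72.5336 = 8.99306.
SD(X) = √8.99306 = 2.99884.

2.999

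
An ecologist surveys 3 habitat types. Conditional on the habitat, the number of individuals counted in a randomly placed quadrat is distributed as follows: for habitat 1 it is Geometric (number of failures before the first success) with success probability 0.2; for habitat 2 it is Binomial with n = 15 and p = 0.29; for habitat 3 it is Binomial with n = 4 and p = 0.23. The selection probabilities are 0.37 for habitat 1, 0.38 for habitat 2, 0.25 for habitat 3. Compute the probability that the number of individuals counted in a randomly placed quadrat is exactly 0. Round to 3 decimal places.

0.164

Conditional on each habitat, P(X = 0): 1: 0.2; 2: 0.00587321; 3: 0.35153.
By total probability, P(X = 0) = 0.37·0.2 + 0.38·0.00587321 + 0.25·0.35153 = 0.164114.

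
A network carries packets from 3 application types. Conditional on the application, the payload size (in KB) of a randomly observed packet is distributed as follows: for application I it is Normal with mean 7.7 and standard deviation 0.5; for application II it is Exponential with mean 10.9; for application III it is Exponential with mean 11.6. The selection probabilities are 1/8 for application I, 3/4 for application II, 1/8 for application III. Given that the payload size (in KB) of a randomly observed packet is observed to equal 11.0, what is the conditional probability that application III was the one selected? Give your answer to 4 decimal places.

0.1427

Likelihoods f(11.0 | ·): I: 2.77336e-10; II: 0.0334422; III: 0.0333973.
Posterior ∝ prior × likelihood. Numerator for III: 0.125·0.0333973 = 0.00417466.
Normalizing constant: 0.125·2.77336e-10 + 0.75·0.0334422 + 0.125·0.0333973 = 0.0292563.
P(III | observation) = 0.00417466 / 0.0292563 = 0.142693.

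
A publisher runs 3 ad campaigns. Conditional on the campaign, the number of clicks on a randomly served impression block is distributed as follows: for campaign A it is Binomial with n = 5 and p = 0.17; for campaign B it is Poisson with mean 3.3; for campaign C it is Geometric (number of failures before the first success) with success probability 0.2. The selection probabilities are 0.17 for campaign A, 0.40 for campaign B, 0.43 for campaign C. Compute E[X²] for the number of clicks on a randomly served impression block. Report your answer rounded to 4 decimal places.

For each component E[X²] = Var + (mean)², giving A: 1.428; B: 14.19; C: 36.
Overall E[X²] = 0.17·1.428 + 0.4·14.19 + 0.43·36 = 21.3988.

21.3988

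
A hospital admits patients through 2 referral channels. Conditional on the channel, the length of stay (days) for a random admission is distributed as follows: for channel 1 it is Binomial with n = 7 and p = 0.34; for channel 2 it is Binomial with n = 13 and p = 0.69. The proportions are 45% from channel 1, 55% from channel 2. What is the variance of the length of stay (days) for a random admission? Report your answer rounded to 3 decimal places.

Per component, 1: μ=2.38, E[X²]=7.2352; 2: μ=8.97, E[X²]=83.2416.
E[X] = 0.45·2.38 + 0.55·8.97 = 6.0045.
E[X²] = 0.45·7.2352 + 0.55·83.2416 = 49.0387.
Var(X) = E[X²] − (E[X])² = 49.0387 − 36.054 = 12.9847.

12.985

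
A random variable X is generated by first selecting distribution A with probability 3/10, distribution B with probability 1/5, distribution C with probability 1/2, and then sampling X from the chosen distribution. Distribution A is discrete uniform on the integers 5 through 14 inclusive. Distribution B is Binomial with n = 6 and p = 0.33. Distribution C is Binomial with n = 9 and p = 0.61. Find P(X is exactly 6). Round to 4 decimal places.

0.1586

Conditional on each component, P(X = 6): A: 0.1; B: 0.00129147; C: 0.256716.
By total probability, P(X = 6) = 0.3·0.1 + 0.2·0.00129147 + 0.5·0.256716 = 0.158616.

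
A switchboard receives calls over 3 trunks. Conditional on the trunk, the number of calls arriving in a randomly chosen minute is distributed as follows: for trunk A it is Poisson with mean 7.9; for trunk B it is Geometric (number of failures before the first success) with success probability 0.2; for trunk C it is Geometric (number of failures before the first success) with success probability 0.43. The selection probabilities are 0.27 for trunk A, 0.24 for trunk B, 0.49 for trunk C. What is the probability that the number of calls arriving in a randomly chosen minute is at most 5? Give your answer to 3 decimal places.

0.704

Conditional on each trunk, P(X ≤ 5): A: 0.200569; B: 0.737856; C: 0.965704.
By total probability, P(X ≤ 5) = 0.27·0.200569 + 0.24·0.737856 + 0.49·0.965704 = 0.704434.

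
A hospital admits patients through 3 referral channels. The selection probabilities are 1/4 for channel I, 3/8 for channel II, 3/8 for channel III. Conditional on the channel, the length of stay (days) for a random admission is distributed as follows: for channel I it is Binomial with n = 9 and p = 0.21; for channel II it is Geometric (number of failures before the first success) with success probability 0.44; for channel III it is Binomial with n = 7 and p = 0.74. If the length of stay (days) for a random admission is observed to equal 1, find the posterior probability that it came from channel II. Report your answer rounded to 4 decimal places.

0.5611

Likelihoods P(X=1 | ·): I: 0.286734; II: 0.2464; III: 0.00160018.
Posterior ∝ prior × likelihood. Numerator for II: 0.375·0.2464 = 0.0924.
Normalizing constant: 0.25·0.286734 + 0.375·0.2464 + 0.375·0.00160018 = 0.164683.
P(II | observation) = 0.0924 / 0.164683 = 0.561076.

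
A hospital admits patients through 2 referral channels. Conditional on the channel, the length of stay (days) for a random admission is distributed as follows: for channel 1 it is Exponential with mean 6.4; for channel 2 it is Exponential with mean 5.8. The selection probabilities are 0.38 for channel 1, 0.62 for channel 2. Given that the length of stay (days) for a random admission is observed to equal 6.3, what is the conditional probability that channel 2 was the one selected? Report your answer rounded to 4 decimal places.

Likelihoods f(6.3 | ·): 1: 0.0583864; 2: 0.0581887.
Posterior ∝ prior × likelihood. Numerator for 2: 0.62·0.0581887 = 0.036077.
Normalizing constant: 0.38·0.0583864 + 0.62·0.0581887 = 0.0582638.
P(2 | observation) = 0.036077 / 0.0582638 = 0.619201.

0.6192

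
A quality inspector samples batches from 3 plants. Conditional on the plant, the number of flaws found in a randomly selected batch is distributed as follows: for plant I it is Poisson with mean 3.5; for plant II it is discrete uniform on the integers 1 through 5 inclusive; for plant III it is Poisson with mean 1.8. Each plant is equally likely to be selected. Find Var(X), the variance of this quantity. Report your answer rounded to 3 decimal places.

Per component, I: μ=3.5, E[X²]=15.75; II: μ=3, E[X²]=11; III: μ=1.8, E[X²]=5.04.
E[X] = 0.333333·3.5 + 0.333333·3 + 0.333333·1.8 = 2.76667.
E[X²] = 0.333333·15.75 + 0.333333·11 + 0.333333·5.04 = 10.5967.
Var(X) = E[X²] − (E[X])² = 10.5967 − 7.65444 = 2.94222.

2.942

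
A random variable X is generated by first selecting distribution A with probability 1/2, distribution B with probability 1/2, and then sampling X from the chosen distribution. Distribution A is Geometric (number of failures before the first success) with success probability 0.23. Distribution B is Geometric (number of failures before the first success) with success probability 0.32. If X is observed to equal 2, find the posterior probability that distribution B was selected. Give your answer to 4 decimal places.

Likelihoods P(X=2 | ·): A: 0.136367; B: 0.147968.
Posterior ∝ prior × likelihood. Numerator for B: 0.5·0.147968 = 0.073984.
Normalizing constant: 0.5·0.136367 + 0.5·0.147968 = 0.142168.
P(B | observation) = 0.073984 / 0.142168 = 0.5204.

0.5204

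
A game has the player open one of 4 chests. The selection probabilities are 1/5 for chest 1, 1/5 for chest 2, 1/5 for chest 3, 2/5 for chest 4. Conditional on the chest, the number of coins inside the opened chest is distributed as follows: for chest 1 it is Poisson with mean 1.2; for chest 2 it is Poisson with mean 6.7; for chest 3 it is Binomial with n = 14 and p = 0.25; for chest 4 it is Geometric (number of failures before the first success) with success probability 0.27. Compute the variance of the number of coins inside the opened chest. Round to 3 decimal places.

Per component, 1: μ=1.2, E[X²]=2.64; 2: μ=6.7, E[X²]=51.59; 3: μ=3.5, E[X²]=14.875; 4: μ=2.7037, E[X²]=17.3237.
E[X] = 0.2·1.2 + 0.2·6.7 + 0.2·3.5 + 0.4·2.7037 = 3.36148.
E[X²] = 0.2·2.64 + 0.2·51.59 + 0.2·14.875 + 0.4·17.3237 = 20.7505.
Var(X) = E[X²] − (E[X])² = 20.7505 − 11.2996 = 9.45093.

9.451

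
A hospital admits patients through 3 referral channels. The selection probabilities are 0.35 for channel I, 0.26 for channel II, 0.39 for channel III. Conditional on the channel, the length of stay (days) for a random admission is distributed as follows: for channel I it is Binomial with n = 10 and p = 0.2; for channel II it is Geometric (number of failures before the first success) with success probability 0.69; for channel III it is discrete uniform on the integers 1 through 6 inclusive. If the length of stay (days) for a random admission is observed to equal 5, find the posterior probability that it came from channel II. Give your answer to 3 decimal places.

0.007

Likelihoods P(X=5 | ·): I: 0.0264241; II: 0.00197541; III: 0.166667.
Posterior ∝ prior × likelihood. Numerator for II: 0.26·0.00197541 = 0.000513607.
Normalizing constant: 0.35·0.0264241 + 0.26·0.00197541 + 0.39·0.166667 = 0.074762.
P(II | observation) = 0.000513607 / 0.074762 = 0.00686989.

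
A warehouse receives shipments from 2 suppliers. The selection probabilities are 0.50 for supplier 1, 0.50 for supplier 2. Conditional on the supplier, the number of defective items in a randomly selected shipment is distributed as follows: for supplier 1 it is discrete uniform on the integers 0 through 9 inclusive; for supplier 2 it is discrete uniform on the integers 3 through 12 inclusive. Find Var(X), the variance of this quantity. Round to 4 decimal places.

10.5000

Per component, 1: μ=4.5, E[X²]=28.5; 2: μ=7.5, E[X²]=64.5.
E[X] = 0.5·4.5 + 0.5·7.5 = 6.
E[X²] = 0.5·28.5 + 0.5·64.5 = 46.5.
Var(X) = E[X²] − (E[X])² = 46.5 − 36 = 10.5.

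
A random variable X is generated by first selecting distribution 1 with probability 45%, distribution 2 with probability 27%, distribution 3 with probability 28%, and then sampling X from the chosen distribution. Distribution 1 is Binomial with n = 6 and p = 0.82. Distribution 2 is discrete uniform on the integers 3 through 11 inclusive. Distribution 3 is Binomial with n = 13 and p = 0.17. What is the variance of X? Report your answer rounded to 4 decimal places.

5.8977

Per component, 1: μ=4.92, E[X²]=25.092; 2: μ=7, E[X²]=55.6667; 3: μ=2.21, E[X²]=6.7184.
E[X] = 0.45·4.92 + 0.27·7 + 0.28·2.21 = 4.7228.
E[X²] = 0.45·25.092 + 0.27·55.6667 + 0.28·6.7184 = 28.2026.
Var(X) = E[X²] − (E[X])² = 28.2026 − 22.3048 = 5.89771.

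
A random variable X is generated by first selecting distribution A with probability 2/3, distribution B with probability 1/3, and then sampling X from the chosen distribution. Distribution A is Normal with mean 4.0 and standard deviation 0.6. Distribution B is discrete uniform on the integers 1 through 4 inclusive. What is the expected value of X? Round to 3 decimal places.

3.500

Component means — A: 4; B: 2.5.
E[X] = 0.666667·4 + 0.333333·2.5 = 3.5.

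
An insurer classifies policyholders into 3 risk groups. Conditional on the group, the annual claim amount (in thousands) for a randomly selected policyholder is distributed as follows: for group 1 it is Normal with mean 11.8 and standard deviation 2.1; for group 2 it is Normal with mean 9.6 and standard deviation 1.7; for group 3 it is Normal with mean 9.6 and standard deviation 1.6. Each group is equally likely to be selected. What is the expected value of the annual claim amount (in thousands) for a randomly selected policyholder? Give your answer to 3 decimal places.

Component means — 1: 11.8; 2: 9.6; 3: 9.6.
E[X] = 0.333333·11.8 + 0.333333·9.6 + 0.333333·9.6 = 10.3333.

10.333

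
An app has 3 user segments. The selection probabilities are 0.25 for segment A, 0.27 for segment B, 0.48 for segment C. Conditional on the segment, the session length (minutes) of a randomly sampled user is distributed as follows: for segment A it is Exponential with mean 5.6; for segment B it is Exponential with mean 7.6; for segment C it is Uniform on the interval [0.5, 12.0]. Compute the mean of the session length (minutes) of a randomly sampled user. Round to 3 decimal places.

Component means — A: 5.6; B: 7.6; C: 6.25.
E[X] = 0.25·5.6 + 0.27·7.6 + 0.48·6.25 = 6.452.

6.452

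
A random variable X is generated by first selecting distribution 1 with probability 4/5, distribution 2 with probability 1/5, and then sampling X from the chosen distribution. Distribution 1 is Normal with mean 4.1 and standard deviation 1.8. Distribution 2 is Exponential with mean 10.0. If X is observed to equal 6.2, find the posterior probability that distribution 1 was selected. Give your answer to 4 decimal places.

0.8930

Likelihoods f(6.2 | ·): 1: 0.112221; 2: 0.0537944.
Posterior ∝ prior × likelihood. Numerator for 1: 0.8·0.112221 = 0.0897772.
Normalizing constant: 0.8·0.112221 + 0.2·0.0537944 = 0.100536.
P(1 | observation) = 0.0897772 / 0.100536 = 0.892985.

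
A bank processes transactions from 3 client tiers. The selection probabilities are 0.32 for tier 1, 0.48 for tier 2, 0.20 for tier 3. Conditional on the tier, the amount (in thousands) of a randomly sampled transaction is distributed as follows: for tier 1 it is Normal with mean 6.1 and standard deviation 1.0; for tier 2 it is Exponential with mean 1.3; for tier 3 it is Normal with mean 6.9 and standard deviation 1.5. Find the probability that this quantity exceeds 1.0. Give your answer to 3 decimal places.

0.742

Conditional on each tier, P(X > 1.0): 1: 1; 2: 0.463369; 3: 0.999958.
By total probability, P(X > 1.0) = 0.32·1 + 0.48·0.463369 + 0.2·0.999958 = 0.742409.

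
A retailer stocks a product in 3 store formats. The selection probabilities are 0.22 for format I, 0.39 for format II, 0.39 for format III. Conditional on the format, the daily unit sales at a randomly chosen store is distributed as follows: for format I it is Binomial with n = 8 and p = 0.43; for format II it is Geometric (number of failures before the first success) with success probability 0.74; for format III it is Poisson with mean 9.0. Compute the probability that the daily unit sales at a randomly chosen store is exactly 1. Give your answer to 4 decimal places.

Conditional on each format, P(X = 1): I: 0.0672485; II: 0.1924; III: 0.00111069.
By total probability, P(X = 1) = 0.22·0.0672485 + 0.39·0.1924 + 0.39·0.00111069 = 0.0902638.

0.0903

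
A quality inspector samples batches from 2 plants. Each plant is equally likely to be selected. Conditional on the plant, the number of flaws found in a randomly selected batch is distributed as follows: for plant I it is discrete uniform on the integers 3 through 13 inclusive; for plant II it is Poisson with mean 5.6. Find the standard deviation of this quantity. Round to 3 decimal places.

3.040

Per component, I: μ=8, E[X²]=74; II: μ=5.6, E[X²]=36.96.
E[X] = 0.5·8 + 0.5·5.6 = 6.8.
E[X²] = 0.5·74 + 0.5·36.96 = 55.48.
Var(X) = E[X²] − (E[X])² = 55.48 − 46.24 = 9.24.
SD(X) = √9.24 = 3.03974.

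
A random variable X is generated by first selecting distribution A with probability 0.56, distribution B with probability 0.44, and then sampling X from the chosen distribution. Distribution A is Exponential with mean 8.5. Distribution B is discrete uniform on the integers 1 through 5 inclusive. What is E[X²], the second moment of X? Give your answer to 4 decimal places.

85.7600

For each component E[X²] = Var + (mean)², giving A: 144.5; B: 11.
Overall E[X²] = 0.56·144.5 + 0.44·11 = 85.76.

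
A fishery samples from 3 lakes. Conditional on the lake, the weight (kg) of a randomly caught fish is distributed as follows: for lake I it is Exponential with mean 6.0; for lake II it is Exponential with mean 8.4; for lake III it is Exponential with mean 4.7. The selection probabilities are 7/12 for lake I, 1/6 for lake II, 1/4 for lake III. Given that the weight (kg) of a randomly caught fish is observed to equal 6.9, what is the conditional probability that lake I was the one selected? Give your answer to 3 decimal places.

Likelihoods f(6.9 | ·): I: 0.0527728; II: 0.0523575; III: 0.0490141.
Posterior ∝ prior × likelihood. Numerator for I: 0.583333·0.0527728 = 0.0307841.
Normalizing constant: 0.583333·0.0527728 + 0.166667·0.0523575 + 0.25·0.0490141 = 0.0517639.
P(I | observation) = 0.0307841 / 0.0517639 = 0.594703.

0.595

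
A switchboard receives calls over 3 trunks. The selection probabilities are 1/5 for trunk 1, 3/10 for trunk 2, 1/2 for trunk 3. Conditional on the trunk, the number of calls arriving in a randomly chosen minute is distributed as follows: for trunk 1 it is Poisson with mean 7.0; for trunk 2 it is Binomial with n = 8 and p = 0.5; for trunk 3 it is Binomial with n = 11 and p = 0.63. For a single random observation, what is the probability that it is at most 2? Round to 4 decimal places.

Conditional on each trunk, P(X ≤ 2): 1: 0.0296362; 2: 0.144531; 3: 0.00318803.
By total probability, P(X ≤ 2) = 0.2·0.0296362 + 0.3·0.144531 + 0.5·0.00318803 = 0.0508806.

0.0509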